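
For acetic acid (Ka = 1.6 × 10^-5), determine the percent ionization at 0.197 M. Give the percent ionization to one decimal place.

0.9%

CH3COOH ⇌ CH3COO- + H+; let x = [H+] at equilibrium.
x ≈ √(Ka·C₀) = √(1.6 × 10^-5 × 0.197) = 1.78 × 10^-3 M
% ionization = x/C₀ × 100% = 1.78 × 10^-3/0.197 × 100% = 0.9%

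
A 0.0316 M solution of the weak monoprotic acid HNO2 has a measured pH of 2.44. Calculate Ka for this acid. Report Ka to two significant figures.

Ka = 4.7 × 10^-4

[H+] = 10^(-2.44) = 3.63 × 10^-3 M
At equilibrium [HA] = 0.0316 − 3.63 × 10^-3 = 2.80 × 10^-2 M
Ka = [H+][A-]/[HA] = (3.63 × 10^-3)² / 2.80 × 10^-2 = 4.7 × 10^-4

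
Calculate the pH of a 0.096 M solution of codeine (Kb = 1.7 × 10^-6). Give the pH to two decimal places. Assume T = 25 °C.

C18H21NO3 + H2O ⇌ C18H22NO3+ + OH-
From the ICE table, Kb = [OH-]²/(0.096 − [OH-]) = 1.7 × 10^-6.
Neglecting [OH-] in the denominator: [OH-] = √(1.7 × 10^-6 × 0.096) = 4.04 × 10^-4 M
pOH = −log(4.04 × 10^-4) = 3.39; pH = 14.00 − 3.39 = 10.61

pH = 10.61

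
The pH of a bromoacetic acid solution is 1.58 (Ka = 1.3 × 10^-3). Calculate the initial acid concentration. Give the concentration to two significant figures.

C₀ = 5.6 × 10^-1 M

[H+] = 10^(-1.58) = 2.63 × 10^-2 M = x
Ka = x²/(C₀ − x) ⇒ C₀ = x + x²/Ka
C₀ = 2.63 × 10^-2 + (2.63 × 10^-2)²/(1.3 × 10^-3) = 5.58 × 10^-1 M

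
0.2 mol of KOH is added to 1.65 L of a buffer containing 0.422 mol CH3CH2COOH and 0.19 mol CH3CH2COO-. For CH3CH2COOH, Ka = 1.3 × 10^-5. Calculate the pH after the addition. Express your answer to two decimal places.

pH = 5.13

After neutralization: n(CH3CH2COOH) = 0.222 mol, n(CH3CH2COO-) = 0.39 mol.
pKa = −log(1.3 × 10^-5) = 4.886
pH = pKa + log(n_CH3CH2COO-/n_CH3CH2COOH) = 4.886 + log(0.39/0.222) = 4.886 + (+0.245)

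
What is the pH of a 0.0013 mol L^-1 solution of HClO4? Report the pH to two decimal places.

pH = 2.89

HClO4 is a strong acid and dissociates completely, so [H+] = 0.0013 M.
pH = -log(0.0013) = 2.89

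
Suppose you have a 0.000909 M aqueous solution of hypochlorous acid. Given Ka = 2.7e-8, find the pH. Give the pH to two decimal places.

pH = 5.31

HOCl ⇌ OCl- + H+
Ka = [H+]²/(0.000909 − [H+]) = 2.7 × 10^-8
Assume [H+] ≪ 0.000909: [H+] ≈ √(2.7 × 10^-8 × 0.000909) = 4.95 × 10^-6 M
([H+]/C₀ = 0.55% < 5%, so the approximation holds.)
pH = −log[H+] = −log(4.95 × 10^-6) = 5.31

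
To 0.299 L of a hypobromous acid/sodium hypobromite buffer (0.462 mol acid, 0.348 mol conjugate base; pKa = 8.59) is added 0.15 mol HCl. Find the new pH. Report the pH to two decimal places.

Added H+ converts OBr- to HOBr: HOBr → 0.612 mol, OBr- → 0.198 mol.
pH = pKa + log([A⁻]/[HA]) = 8.59 + log(0.198/0.612) = 8.59 -0.490

pH = 8.10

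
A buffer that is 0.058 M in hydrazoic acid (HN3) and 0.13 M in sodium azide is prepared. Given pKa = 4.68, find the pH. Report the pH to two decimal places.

pH = 5.03

Henderson–Hasselbalch: pH = pKa + log([N3-]/[HN3]) = 4.68 + log(0.13/0.058)
pH = 4.68 + (+0.351) = 5.03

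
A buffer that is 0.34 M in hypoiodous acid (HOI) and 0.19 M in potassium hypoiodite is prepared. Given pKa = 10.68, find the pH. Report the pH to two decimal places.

Using pH = pKa + log([base]/[acid]) with [base]/[acid] = 0.19/0.34:
pH = 10.68 + (-0.253) = 10.43

pH = 10.43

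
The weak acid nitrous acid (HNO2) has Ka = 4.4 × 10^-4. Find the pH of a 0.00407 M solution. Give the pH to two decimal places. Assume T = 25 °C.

HNO2 ⇌ NO2- + H+
Ka = x²/(0.00407 − x) = 4.4 × 10^-4
x is not negligible relative to C₀; solve x² + 0.00044·x − 1.79e-06 = 0.
x = [−0.00044 + √(0.00044² + 7.16e-06)]/2 = 1.14 × 10^-3 M
pH = −log[H+] = −log(1.14 × 10^-3) = 2.94

pH = 2.94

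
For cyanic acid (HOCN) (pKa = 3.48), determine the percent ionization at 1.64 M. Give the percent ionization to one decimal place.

HOCN ⇌ OCN- + H+; let x = [H+] at equilibrium.
Ka = 10^(−3.48) = 3.31 × 10^-4
x ≈ √(Ka·C₀) = √(3.31 × 10^-4 × 1.64) = 2.33 × 10^-2 M
% ionization = x/C₀ × 100% = 2.33 × 10^-2/1.64 × 100% = 1.4%

1.4%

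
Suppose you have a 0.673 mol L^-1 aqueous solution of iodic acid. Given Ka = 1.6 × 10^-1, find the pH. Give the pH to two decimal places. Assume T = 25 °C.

pH = 0.59

HIO3 ⇌ IO3- + H+
Ka = x²/(0.673 − x) = 1.6 × 10^-1
Here C₀/Ka ≈ 4.21, so the small-x approximation fails. Use the quadratic:
x = [−0.16 + √(0.16² + 0.431)]/2 = 2.58 × 10^-1 M
pH = −log[H+] = −log(2.58 × 10^-1) = 0.59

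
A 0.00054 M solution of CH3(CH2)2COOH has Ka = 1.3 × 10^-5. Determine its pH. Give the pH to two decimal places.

pH = 4.11

CH3(CH2)2COOH ⇌ CH3(CH2)2COO- + H+
Let x = [H+] at equilibrium. Ka = x²/(0.00054 − x).
x is not negligible relative to C₀; solve x² + 1.3e-05·x − 7.02e-09 = 0.
x = (−Ka + √(Ka² + 4·Ka·C₀))/2 = 7.75 × 10^-5 M
pH = −log[H+] = −log(7.75 × 10^-5) = 4.11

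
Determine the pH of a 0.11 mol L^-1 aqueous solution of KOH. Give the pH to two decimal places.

KOH is a strong base; [OH-] = 0.11 M.
pOH = -log(0.11) = 0.96
pH = 14.00 - 0.96 = 13.04

pH = 13.04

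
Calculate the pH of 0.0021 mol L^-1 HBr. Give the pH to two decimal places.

HBr is a strong acid and dissociates completely, so [H+] = 0.0021 M.
pH = -log(0.0021) = 2.68

pH = 2.68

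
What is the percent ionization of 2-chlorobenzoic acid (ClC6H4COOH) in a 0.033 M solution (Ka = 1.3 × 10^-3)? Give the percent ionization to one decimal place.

ClC6H4COOH ⇌ ClC6H4COO- + H+; let x = [H+] at equilibrium.
Ka = x²/(C₀ − x); solving the quadratic gives x = 5.93 × 10^-3 M.
Fraction ionized = 5.93 × 10^-3 / 0.033 = 0.1797 → 18.0%

18.0%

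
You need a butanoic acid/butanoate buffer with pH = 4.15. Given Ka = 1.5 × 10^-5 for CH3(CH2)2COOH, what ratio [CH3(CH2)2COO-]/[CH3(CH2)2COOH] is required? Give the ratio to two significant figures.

pKa = -log(1.5 × 10^-5) = 4.824
pH = pKa + log(r) ⇒ log(r) = 4.15 − 4.824 = -0.674
r = [CH3(CH2)2COO-]/[CH3(CH2)2COOH] = 10^(-0.674) = 0.212

ratio = 0.21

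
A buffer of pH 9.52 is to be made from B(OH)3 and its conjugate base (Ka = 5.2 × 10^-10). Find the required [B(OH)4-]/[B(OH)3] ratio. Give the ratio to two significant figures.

pKa = -log(5.2 × 10^-10) = 9.284
pH = pKa + log(r) ⇒ log(r) = 9.52 − 9.284 = +0.236
r = [B(OH)4-]/[B(OH)3] = 10^(+0.236) = 1.72

ratio = 1.7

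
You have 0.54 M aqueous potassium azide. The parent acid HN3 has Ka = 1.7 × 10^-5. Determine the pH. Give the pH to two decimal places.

pH = 9.25

N3- is the conjugate base of the weak acid HN3.
Kb = Kw/Ka = 1.0×10^-14 / 1.7 × 10^-5 = 5.88 × 10^-10
Kb = [OH-]²/(0.54 − [OH-]) = 5.88 × 10^-10
Since Kb ≪ C₀, [OH-] ≈ √(Kb·C₀) = 1.78 × 10^-5 M.
Check: 0.0033% ionized — well under 5%, approximation valid.
pOH = −log(1.78 × 10^-5) = 4.75; pH = 14.00 − 4.75 = 9.25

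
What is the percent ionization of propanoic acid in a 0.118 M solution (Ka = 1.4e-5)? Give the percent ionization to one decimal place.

1.1%

CH3CH2COOH ⇌ CH3CH2COO- + H+; let x = [H+] at equilibrium.
x ≈ √(Ka·C₀) = √(1.4 × 10^-5 × 0.118) = 1.29 × 10^-3 M
Fraction ionized = 1.29 × 10^-3 / 0.118 = 0.0109 → 1.1%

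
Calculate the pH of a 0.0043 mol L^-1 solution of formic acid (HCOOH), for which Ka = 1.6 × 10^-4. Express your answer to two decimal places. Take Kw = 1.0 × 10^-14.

HCOOH ⇌ HCOO- + H+
Ka = x²/(0.0043 − x) = 1.6 × 10^-4
The 5% rule fails; solving x² + Ka·x − Ka·C₀ = 0 exactly:
x = (−Ka + √(Ka² + 4·Ka·C₀))/2 = 7.53 × 10^-4 M
pH = −log(7.53 × 10^-4) = 3.12

pH = 3.12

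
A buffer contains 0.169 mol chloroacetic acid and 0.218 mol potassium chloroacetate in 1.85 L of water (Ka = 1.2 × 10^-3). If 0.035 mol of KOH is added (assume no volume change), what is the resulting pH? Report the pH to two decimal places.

pH = 3.20

After neutralization: n(ClCH2COOH) = 0.134 mol, n(ClCH2COO-) = 0.253 mol.
pKa = −log(1.2 × 10^-3) = 2.921
pH = pKa + log(n_ClCH2COO-/n_ClCH2COOH) = 2.921 + log(0.253/0.134) = 2.921 + (+0.276)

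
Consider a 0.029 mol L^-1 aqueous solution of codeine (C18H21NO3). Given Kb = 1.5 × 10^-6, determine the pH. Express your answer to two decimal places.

C18H21NO3 + H2O ⇌ C18H22NO3+ + OH-
Kb = x²/(0.029 − x) = 1.5 × 10^-6
Neglecting x in the denominator: x = √(1.5 × 10^-6 × 0.029) = 2.09 × 10^-4 M
Check: 0.72% ionized — well under 5%, approximation valid.
pOH = −log(2.09 × 10^-4) = 3.68; pH = 14.00 − 3.68 = 10.32

pH = 10.32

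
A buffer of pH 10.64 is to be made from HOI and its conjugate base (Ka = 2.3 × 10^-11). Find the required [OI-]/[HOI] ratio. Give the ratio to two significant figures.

ratio = 1.0

pKa = -log(2.3 × 10^-11) = 10.638
pH = pKa + log(r) ⇒ log(r) = 10.64 − 10.638 = +0.002
r = [OI-]/[HOI] = 10^(+0.002) = 1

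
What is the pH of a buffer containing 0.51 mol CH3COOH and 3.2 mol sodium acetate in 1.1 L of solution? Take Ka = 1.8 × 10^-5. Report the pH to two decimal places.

pH = 5.54

pKa = −log(1.8 × 10^-5) = 4.745
Henderson–Hasselbalch: pH = pKa + log([CH3COO-]/[CH3COOH]) = 4.745 + log(3.2/0.51)
pH = 4.745 + (+0.798) = 5.54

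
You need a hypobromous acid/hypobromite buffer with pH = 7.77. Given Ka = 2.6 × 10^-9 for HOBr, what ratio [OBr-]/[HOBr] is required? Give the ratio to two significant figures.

pKa = -log(2.6 × 10^-9) = 8.585
pH = pKa + log(r) ⇒ log(r) = 7.77 − 8.585 = -0.815
r = [OBr-]/[HOBr] = 10^(-0.815) = 0.153

ratio = 0.15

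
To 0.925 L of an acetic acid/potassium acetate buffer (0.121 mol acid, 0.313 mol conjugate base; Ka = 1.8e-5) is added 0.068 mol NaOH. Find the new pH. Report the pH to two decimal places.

OH- converts CH3COOH to CH3COO-: CH3COOH → 0.053 mol, CH3COO- → 0.381 mol.
pKa = −log(1.8 × 10^-5) = 4.745
pH = pKa + log(n_CH3COO-/n_CH3COOH) = 4.745 + log(0.381/0.053) = 4.745 + (+0.857)

pH = 5.60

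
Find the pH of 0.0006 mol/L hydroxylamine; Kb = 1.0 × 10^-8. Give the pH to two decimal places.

pH = 8.39

NH2OH + H2O ⇌ NH3OH+ + OH-
From the ICE table, Kb = x²/(0.0006 − x) = 1.0 × 10^-8.
Since Kb ≪ C₀, x ≈ √(Kb·C₀) = 2.45 × 10^-6 M.
Check: 0.41% ionized — well under 5%, approximation valid.
pOH = −log(2.45 × 10^-6) = 5.61; pH = 14.00 − 5.61 = 8.39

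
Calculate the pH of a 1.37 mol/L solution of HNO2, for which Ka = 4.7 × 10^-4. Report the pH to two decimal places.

HNO2 ⇌ NO2- + H+
Let x = [H+] at equilibrium. Ka = x²/(1.37 − x).
Since Ka ≪ C₀, x ≈ √(Ka·C₀) = 2.54 × 10^-2 M.
pH = −log(2.54 × 10^-2) = 1.60

pH = 1.60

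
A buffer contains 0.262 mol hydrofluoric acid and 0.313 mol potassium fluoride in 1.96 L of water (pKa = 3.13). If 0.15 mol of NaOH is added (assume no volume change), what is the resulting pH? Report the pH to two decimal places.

After neutralization: n(HF) = 0.112 mol, n(F-) = 0.463 mol.
pH = pKa + log([A⁻]/[HA]) = 3.13 + log(0.463/0.112) = 3.13 +0.616

pH = 3.75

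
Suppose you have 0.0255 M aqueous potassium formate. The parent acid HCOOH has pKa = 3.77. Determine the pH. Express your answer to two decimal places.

HCOO- is the conjugate base of the weak acid HCOOH.
Ka = 10^(−3.77) = 1.70 × 10^-4
Kb = Kw/Ka = 1.0×10^-14 / 1.70 × 10^-4 = 5.88 × 10^-11
Kb = [OH-]²/(0.0255 − [OH-]) = 5.88 × 10^-11
Since Kb ≪ C₀, [OH-] ≈ √(Kb·C₀) = 1.22 × 10^-6 M.
Check: 0.0048% ionized — well under 5%, approximation valid.
pOH = −log(1.22 × 10^-6) = 5.91; pH = 14.00 − 5.91 = 8.09

pH = 8.09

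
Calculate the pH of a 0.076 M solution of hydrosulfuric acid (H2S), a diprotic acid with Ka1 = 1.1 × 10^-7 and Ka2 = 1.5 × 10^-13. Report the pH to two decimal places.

Ka1 ≫ Ka2, so treat the first dissociation as the only significant source of H+.
Ka1 = x²/(0.076 − x) = 1.1 × 10^-7
x ≈ √(1.1 × 10^-7 × 0.076) = 9.14 × 10^-5 M
pH = −log(9.14 × 10^-5) = 4.04

pH = 4.04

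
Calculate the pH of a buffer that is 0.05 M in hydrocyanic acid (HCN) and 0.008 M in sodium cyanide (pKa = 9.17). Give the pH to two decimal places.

pH = 8.37

pH = pKa + log([A⁻]/[HA]) = 9.17 + log(0.008/0.05)
pH = 9.17 + (-0.796) = 8.37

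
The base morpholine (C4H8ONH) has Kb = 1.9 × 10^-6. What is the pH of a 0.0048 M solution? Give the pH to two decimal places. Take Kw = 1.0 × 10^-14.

pH = 9.98

C4H8ONH + H2O ⇌ C4H8ONH2+ + OH-
From the ICE table, Kb = x²/(0.0048 − x) = 1.9 × 10^-6.
Assume x ≪ 0.0048: x ≈ √(1.9 × 10^-6 × 0.0048) = 9.55 × 10^-5 M
pOH = 4.02, so pH = 14.00 − pOH = 9.98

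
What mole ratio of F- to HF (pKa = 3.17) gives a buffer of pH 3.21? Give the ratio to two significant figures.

pH = pKa + log(r) ⇒ log(r) = 3.21 − 3.17 = +0.04
r = [F-]/[HF] = 10^(+0.04) = 1.1

ratio = 1.1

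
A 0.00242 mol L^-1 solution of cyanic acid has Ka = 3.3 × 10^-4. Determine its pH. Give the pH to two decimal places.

pH = 3.13

HOCN ⇌ OCN- + H+
From the ICE table, Ka = [H+]²/(0.00242 − [H+]) = 3.3 × 10^-4.
The 5% rule fails; solving [H+]² + Ka·[H+] − Ka·C₀ = 0 exactly:
[H+] = [−0.00033 + √(0.00033² + 3.19e-06)]/2 = 7.44 × 10^-4 M
pH = −log(7.44 × 10^-4) = 3.13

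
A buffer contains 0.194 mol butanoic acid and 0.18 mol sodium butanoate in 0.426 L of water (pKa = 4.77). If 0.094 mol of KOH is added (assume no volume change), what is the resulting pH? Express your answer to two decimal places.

After neutralization: n(CH3(CH2)2COOH) = 0.1 mol, n(CH3(CH2)2COO-) = 0.274 mol.
Henderson–Hasselbalch with mole ratio 0.274/0.1: pH = 4.77 + (+0.438)

pH = 5.21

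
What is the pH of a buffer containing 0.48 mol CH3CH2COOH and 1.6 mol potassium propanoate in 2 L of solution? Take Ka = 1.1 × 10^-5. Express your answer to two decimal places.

pH = 5.48

pKa = −log(1.1 × 10^-5) = 4.959
Using pH = pKa + log([base]/[acid]) with [base]/[acid] = 1.6/0.48:
pH = 4.959 + (+0.523) = 5.48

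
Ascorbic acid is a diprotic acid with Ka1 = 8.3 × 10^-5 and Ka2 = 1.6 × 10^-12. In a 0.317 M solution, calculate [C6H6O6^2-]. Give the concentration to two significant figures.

First ionization gives [H+] ≈ [HC6H6O6-] = 5.13 × 10^-3 M.
Second step: Ka2 = [H+][C6H6O6^2-]/[HC6H6O6-] ≈ [C6H6O6^2-] (since [H+] ≈ [HC6H6O6-]).
So [C6H6O6^2-] ≈ Ka2.

1.6 × 10^-12 M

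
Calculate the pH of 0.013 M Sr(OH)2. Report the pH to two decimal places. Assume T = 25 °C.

pH = 12.41

Sr(OH)2 is a strong base (each formula unit releases 2 OH-); [OH-] = 0.026 M.
pOH = -log(0.026) = 1.59
pH = 14.00 - 1.59 = 12.41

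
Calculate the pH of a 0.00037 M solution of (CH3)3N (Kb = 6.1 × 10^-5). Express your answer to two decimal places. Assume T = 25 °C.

(CH3)3N + H2O ⇌ (CH3)3NH+ + OH-
From the ICE table, Kb = [OH-]²/(0.00037 − [OH-]) = 6.1 × 10^-5.
[OH-] is not negligible relative to C₀; solve [OH-]² + 6.1e-05·[OH-] − 2.26e-08 = 0.
[OH-] = [−6.1e-05 + √(6.1e-05² + 9.03e-08)]/2 = 1.23 × 10^-4 M
pOH = −log(1.23 × 10^-4) = 3.91; pH = 14.00 − 3.91 = 10.09

pH = 10.09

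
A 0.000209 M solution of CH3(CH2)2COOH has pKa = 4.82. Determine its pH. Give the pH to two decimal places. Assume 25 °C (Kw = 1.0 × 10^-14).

CH3(CH2)2COOH ⇌ CH3(CH2)2COO- + H+
Ka = 10^(−4.82) = 1.51 × 10^-5
From the ICE table, Ka = [H+]²/(0.000209 − [H+]) = 1.51 × 10^-5.
[H+] is not negligible relative to C₀; solve [H+]² + 1.51e-05·[H+] − 3.16e-09 = 0.
[H+] = [−1.51e-05 + √(1.51e-05² + 1.26e-08)]/2 = 4.91 × 10^-5 M
pH = −log[H+] = −log(4.91 × 10^-5) = 4.31

pH = 4.31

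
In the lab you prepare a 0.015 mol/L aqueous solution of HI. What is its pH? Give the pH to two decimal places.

HI is a strong acid and dissociates completely, so [H+] = 0.015 M.
pH = -log(0.015) = 1.82

pH = 1.82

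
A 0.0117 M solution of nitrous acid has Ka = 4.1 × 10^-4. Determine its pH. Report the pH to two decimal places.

pH = 2.70

HNO2 ⇌ NO2- + H+
From the ICE table, Ka = x²/(0.0117 − x) = 4.1 × 10^-4.
x is not negligible relative to C₀; solve x² + 0.00041·x − 4.8e-06 = 0.
x = [−0.00041 + √(0.00041² + 1.92e-05)]/2 = 1.99 × 10^-3 M
pH = −log(1.99 × 10^-3) = 2.70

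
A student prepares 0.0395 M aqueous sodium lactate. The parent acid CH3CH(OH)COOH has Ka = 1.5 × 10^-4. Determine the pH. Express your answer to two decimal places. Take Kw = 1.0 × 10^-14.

CH3CH(OH)COO- is the conjugate base of the weak acid CH3CH(OH)COOH.
Kb = Kw/Ka = 1.0×10^-14 / 1.5 × 10^-4 = 6.67 × 10^-11
Let x = [OH-] at equilibrium. Kb = x²/(0.0395 − x).
Since Kb ≪ C₀, x ≈ √(Kb·C₀) = 1.62 × 10^-6 M.
Check: 0.0041% ionized — well under 5%, approximation valid.
pOH = −log(1.62 × 10^-6) = 5.79; pH = 14.00 − 5.79 = 8.21

pH = 8.21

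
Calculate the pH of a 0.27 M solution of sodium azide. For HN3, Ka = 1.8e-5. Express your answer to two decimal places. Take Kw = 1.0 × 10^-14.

N3- is the conjugate base of the weak acid HN3.
Kb = Kw/Ka = 1.0×10^-14 / 1.8 × 10^-5 = 5.56 × 10^-10
Let x = [OH-] at equilibrium. Kb = x²/(0.27 − x).
Since Kb ≪ C₀, x ≈ √(Kb·C₀) = 1.23 × 10^-5 M.
Check: 0.0045% ionized — well under 5%, approximation valid.
pOH = 4.91, so pH = 14.00 − pOH = 9.09

pH = 9.09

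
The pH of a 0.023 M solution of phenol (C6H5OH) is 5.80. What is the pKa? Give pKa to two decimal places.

pKa = 9.96

[H+] = 10^(-5.80) = 1.58 × 10^-6 M
At equilibrium [HA] = 0.023 − 1.58 × 10^-6 = 2.30 × 10^-2 M
Ka = [H+][A-]/[HA] = (1.58 × 10^-6)² / 2.30 × 10^-2 = 1.09 × 10^-10
pKa = -log(1.09 × 10^-10) = 9.96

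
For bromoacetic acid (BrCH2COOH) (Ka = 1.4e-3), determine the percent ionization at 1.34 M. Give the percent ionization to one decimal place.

BrCH2COOH ⇌ BrCH2COO- + H+; let x = [H+] at equilibrium.
x ≈ √(Ka·C₀) = √(1.4 × 10^-3 × 1.34) = 4.33 × 10^-2 M
Fraction ionized = 4.33 × 10^-2 / 1.34 = 0.0323 → 3.2%

3.2%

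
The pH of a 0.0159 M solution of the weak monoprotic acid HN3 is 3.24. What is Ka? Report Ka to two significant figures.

[H+] = 10^(-3.24) = 5.75 × 10^-4 M
At equilibrium [HA] = 0.0159 − 5.75 × 10^-4 = 1.53 × 10^-2 M
Ka = [H+][A-]/[HA] = (5.75 × 10^-4)² / 1.53 × 10^-2 = 2.2 × 10^-5

Ka = 2.2 × 10^-5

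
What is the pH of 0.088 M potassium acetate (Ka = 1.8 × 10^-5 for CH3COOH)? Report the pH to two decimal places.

CH3COO- is the conjugate base of the weak acid CH3COOH.
Kb = Kw/Ka = 1.0×10^-14 / 1.8 × 10^-5 = 5.56 × 10^-10
Let x = [OH-] at equilibrium. Kb = x²/(0.088 − x).
Since Kb ≪ C₀, x ≈ √(Kb·C₀) = 6.99 × 10^-6 M.
pOH = −log(6.99 × 10^-6) = 5.16; pH = 14.00 − 5.16 = 8.84

pH = 8.84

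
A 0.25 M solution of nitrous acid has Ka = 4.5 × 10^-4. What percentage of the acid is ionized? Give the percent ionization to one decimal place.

4.2%

HNO2 ⇌ NO2- + H+; let x = [H+] at equilibrium.
x ≈ √(Ka·C₀) = √(4.5 × 10^-4 × 0.25) = 1.06 × 10^-2 M
% ionization = x/C₀ × 100% = 1.06 × 10^-2/0.25 × 100% = 4.2%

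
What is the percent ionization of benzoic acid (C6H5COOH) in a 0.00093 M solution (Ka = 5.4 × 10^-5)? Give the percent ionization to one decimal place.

C6H5COOH ⇌ C6H5COO- + H+; let x = [H+] at equilibrium.
Ka = x²/(C₀ − x); solving the quadratic gives x = 1.99 × 10^-4 M.
% ionization = x/C₀ × 100% = 1.99 × 10^-4/0.00093 × 100% = 21.4%

21.4%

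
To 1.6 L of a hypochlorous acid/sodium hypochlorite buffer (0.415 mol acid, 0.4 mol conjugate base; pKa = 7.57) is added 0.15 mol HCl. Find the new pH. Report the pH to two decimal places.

pH = 7.22

Added H+ converts OCl- to HOCl: HOCl → 0.565 mol, OCl- → 0.25 mol.
pH = pKa + log(n_OCl-/n_HOCl) = 7.57 + log(0.25/0.565) = 7.57 + (-0.354)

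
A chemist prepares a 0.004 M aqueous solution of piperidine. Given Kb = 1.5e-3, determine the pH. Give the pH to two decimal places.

C5H10NH + H2O ⇌ C5H10NH2+ + OH-
From the ICE table, Kb = x²/(0.004 − x) = 1.5 × 10^-3.
x is not negligible relative to C₀; solve x² + 0.0015·x − 6e-06 = 0.
x = (−Kb + √(Kb² + 4·Kb·C₀))/2 = 1.81 × 10^-3 M
pOH = −log(1.81 × 10^-3) = 2.74; pH = 14.00 − 2.74 = 11.26

pH = 11.26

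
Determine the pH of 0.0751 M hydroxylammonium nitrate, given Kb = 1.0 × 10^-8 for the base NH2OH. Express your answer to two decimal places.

NH3OH+ is the conjugate acid of the weak base NH2OH.
Ka = Kw/Kb = 1.0×10^-14 / 1.0 × 10^-8 = 1.00 × 10^-6
Let x = [H+] at equilibrium. Ka = x²/(0.0751 − x).
Neglecting x in the denominator: x = √(1.00 × 10^-6 × 0.0751) = 2.74 × 10^-4 M
Check: 0.36% ionized — well under 5%, approximation valid.
pH = −log[H+] = −log(2.74 × 10^-4) = 3.56

pH = 3.56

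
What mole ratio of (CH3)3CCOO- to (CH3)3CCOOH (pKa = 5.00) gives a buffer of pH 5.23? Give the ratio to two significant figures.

pH = pKa + log(r) ⇒ log(r) = 5.23 − 5.00 = +0.23
r = [(CH3)3CCOO-]/[(CH3)3CCOOH] = 10^(+0.23) = 1.7

ratio = 1.7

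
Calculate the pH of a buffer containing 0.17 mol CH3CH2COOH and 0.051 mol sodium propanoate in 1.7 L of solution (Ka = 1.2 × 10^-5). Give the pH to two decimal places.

pH = 4.40

pKa = −log(1.2 × 10^-5) = 4.921
Using pH = pKa + log([base]/[acid]) with [base]/[acid] = 0.051/0.17:
pH = 4.921 + (-0.523) = 4.40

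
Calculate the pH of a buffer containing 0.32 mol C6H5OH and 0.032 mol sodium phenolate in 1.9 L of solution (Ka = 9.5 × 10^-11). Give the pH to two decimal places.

pKa = −log(9.5 × 10^-11) = 10.022
Henderson–Hasselbalch: pH = pKa + log([C6H5O-]/[C6H5OH]) = 10.022 + log(0.032/0.32)
pH = 10.022 + (-1.000) = 9.02

pH = 9.02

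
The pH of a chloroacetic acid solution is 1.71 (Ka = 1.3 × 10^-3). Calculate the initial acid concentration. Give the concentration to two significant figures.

[H+] = 10^(-1.71) = 1.95 × 10^-2 M = x
Ka = x²/(C₀ − x) ⇒ C₀ = x + x²/Ka
C₀ = 1.95 × 10^-2 + (1.95 × 10^-2)²/(1.3 × 10^-3) = 3.12 × 10^-1 M

C₀ = 3.1 × 10^-1 M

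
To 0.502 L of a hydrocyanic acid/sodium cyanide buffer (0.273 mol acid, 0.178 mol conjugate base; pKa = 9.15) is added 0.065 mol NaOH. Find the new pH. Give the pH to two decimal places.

pH = 9.22

After neutralization: n(HCN) = 0.208 mol, n(CN-) = 0.243 mol.
Henderson–Hasselbalch with mole ratio 0.243/0.208: pH = 9.15 + (+0.068)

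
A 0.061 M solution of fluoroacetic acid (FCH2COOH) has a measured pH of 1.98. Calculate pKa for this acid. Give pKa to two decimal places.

[H+] = 10^(-1.98) = 1.05 × 10^-2 M
At equilibrium [HA] = 0.061 − 1.05 × 10^-2 = 5.05 × 10^-2 M
Ka = [H+][A-]/[HA] = (1.05 × 10^-2)² / 5.05 × 10^-2 = 2.18 × 10^-3
pKa = -log(2.18 × 10^-3) = 2.66

pKa = 2.66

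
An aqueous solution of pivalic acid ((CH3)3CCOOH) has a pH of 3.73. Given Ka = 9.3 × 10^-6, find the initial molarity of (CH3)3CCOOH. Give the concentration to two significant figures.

C₀ = 3.9 × 10^-3 M

[H+] = 10^(-3.73) = 1.86 × 10^-4 M = x
Ka = x²/(C₀ − x) ⇒ C₀ = x + x²/Ka
C₀ = 1.86 × 10^-4 + (1.86 × 10^-4)²/(9.3 × 10^-6) = 3.91 × 10^-3 M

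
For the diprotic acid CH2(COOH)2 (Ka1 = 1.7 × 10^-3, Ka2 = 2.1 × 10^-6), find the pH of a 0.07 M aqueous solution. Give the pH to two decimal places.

Ka1 ≫ Ka2, so treat the first dissociation as the only significant source of H+.
Ka1 = x²/(0.07 − x) = 1.7 × 10^-3
Solving the quadratic: x = (−Ka1 + √(Ka1² + 4·Ka1·C₀))/2 = 1.01 × 10^-2 M
pH = −log(1.01 × 10^-2) = 2.00

pH = 2.00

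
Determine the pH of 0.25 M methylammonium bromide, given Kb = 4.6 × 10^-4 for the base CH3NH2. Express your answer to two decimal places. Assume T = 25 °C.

pH = 5.63

CH3NH3+ is the conjugate acid of the weak base CH3NH2.
Ka = Kw/Kb = 1.0×10^-14 / 4.6 × 10^-4 = 2.17 × 10^-11
From the ICE table, Ka = x²/(0.25 − x) = 2.17 × 10^-11.
Assume x ≪ 0.25: x ≈ √(2.17 × 10^-11 × 0.25) = 2.33 × 10^-6 M
Check: 0.00093% ionized — well under 5%, approximation valid.
pH = −log(2.33 × 10^-6) = 5.63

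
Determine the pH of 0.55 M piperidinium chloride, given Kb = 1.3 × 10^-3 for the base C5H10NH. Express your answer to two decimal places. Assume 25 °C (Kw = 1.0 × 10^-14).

pH = 5.69

C5H10NH2+ is the conjugate acid of the weak base C5H10NH.
Ka = Kw/Kb = 1.0×10^-14 / 1.3 × 10^-3 = 7.69 × 10^-12
Ka = x²/(0.55 − x) = 7.69 × 10^-12
Assume x ≪ 0.55: x ≈ √(7.69 × 10^-12 × 0.55) = 2.06 × 10^-6 M
Check: 0.00037% ionized — well under 5%, approximation valid.
pH = −log(2.06 × 10^-6) = 5.69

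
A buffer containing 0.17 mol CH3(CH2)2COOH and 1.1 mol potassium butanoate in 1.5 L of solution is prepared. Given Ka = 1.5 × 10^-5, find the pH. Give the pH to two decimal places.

pH = 5.63

pKa = −log(1.5 × 10^-5) = 4.824
Using pH = pKa + log([base]/[acid]) with [base]/[acid] = 1.1/0.17:
pH = 4.824 + (+0.811) = 5.63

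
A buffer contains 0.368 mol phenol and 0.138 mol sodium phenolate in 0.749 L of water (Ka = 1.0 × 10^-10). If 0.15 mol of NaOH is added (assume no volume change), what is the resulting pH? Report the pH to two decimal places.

OH- converts C6H5OH to C6H5O-: C6H5OH → 0.218 mol, C6H5O- → 0.288 mol.
pKa = −log(1.0 × 10^-10) = 10.000
pH = pKa + log(n_C6H5O-/n_C6H5OH) = 10.000 + log(0.288/0.218) = 10.000 + (+0.121)

pH = 10.12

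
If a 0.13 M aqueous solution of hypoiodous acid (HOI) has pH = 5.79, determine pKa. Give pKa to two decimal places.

[H+] = 10^(-5.79) = 1.62 × 10^-6 M
At equilibrium [HA] = 0.13 − 1.62 × 10^-6 = 1.30 × 10^-1 M
Ka = [H+][A-]/[HA] = (1.62 × 10^-6)² / 1.30 × 10^-1 = 2.02 × 10^-11
pKa = -log(2.02 × 10^-11) = 10.69

pKa = 10.69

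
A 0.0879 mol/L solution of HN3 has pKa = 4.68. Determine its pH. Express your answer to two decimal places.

pH = 2.87

HN3 ⇌ N3- + H+
Ka = 10^(−4.68) = 2.09 × 10^-5
From the ICE table, Ka = [H+]²/(0.0879 − [H+]) = 2.09 × 10^-5.
Assume [H+] ≪ 0.0879: [H+] ≈ √(2.09 × 10^-5 × 0.0879) = 1.36 × 10^-3 M
pH = −log(1.36 × 10^-3) = 2.87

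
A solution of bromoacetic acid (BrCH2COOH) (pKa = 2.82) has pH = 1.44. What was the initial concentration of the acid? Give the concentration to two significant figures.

C₀ = 9.1 × 10^-1 M

[H+] = 10^(-1.44) = 3.63 × 10^-2 M = x
Ka = 10^(−2.82) = 1.51 × 10^-3
Ka = x²/(C₀ − x) ⇒ C₀ = x + x²/Ka
C₀ = 3.63 × 10^-2 + (3.63 × 10^-2)²/(1.51 × 10^-3) = 9.09 × 10^-1 M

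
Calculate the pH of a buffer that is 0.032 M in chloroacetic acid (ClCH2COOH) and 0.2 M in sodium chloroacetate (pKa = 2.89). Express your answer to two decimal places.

pH = 3.69

Using pH = pKa + log([base]/[acid]) with [base]/[acid] = 0.2/0.032:
pH = 2.89 + (+0.796) = 3.69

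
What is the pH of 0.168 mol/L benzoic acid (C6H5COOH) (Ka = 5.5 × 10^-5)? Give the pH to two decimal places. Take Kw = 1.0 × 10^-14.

C6H5COOH ⇌ C6H5COO- + H+
Ka = [H+]²/(0.168 − [H+]) = 5.5 × 10^-5
Since Ka ≪ C₀, [H+] ≈ √(Ka·C₀) = 3.04 × 10^-3 M.
([H+]/C₀ = 1.8% < 5%, so the approximation holds.)
pH = −log(3.04 × 10^-3) = 2.52

pH = 2.52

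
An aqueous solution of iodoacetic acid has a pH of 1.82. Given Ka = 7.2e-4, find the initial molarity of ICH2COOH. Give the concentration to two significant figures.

[H+] = 10^(-1.82) = 1.51 × 10^-2 M = x
Ka = x²/(C₀ − x) ⇒ C₀ = x + x²/Ka
C₀ = 1.51 × 10^-2 + (1.51 × 10^-2)²/(7.2 × 10^-4) = 3.32 × 10^-1 M

C₀ = 3.3 × 10^-1 M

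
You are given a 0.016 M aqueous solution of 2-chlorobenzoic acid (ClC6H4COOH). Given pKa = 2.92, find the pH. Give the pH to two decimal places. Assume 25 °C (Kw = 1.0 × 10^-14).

ClC6H4COOH ⇌ ClC6H4COO- + H+
Ka = 10^(−2.92) = 1.20 × 10^-3
Ka = [H+]²/(0.016 − [H+]) = 1.20 × 10^-3
The 5% rule fails; solving [H+]² + Ka·[H+] − Ka·C₀ = 0 exactly:
[H+] = [−0.0012 + √(0.0012² + 7.68e-05)]/2 = 3.82 × 10^-3 M
pH = −log(3.82 × 10^-3) = 2.42

pH = 2.42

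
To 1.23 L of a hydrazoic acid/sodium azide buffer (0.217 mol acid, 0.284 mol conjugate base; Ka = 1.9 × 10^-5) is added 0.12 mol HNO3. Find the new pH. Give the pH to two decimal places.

After neutralization: n(HN3) = 0.337 mol, n(N3-) = 0.164 mol.
pKa = −log(1.9 × 10^-5) = 4.721
pH = pKa + log(n_N3-/n_HN3) = 4.721 + log(0.164/0.337) = 4.721 + (-0.313)

pH = 4.41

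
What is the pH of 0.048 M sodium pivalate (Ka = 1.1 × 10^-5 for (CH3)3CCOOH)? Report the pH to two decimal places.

(CH3)3CCOO- is the conjugate base of the weak acid (CH3)3CCOOH.
Kb = Kw/Ka = 1.0×10^-14 / 1.1 × 10^-5 = 9.09 × 10^-10
Let x = [OH-] at equilibrium. Kb = x²/(0.048 − x).
Assume x ≪ 0.048: x ≈ √(9.09 × 10^-10 × 0.048) = 6.61 × 10^-6 M
pOH = −log(6.61 × 10^-6) = 5.18; pH = 14.00 − 5.18 = 8.82

pH = 8.82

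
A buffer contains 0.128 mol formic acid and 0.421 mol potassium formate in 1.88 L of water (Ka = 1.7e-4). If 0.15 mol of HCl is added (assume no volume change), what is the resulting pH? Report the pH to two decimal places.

After neutralization: n(HCOOH) = 0.278 mol, n(HCOO-) = 0.271 mol.
pKa = −log(1.7 × 10^-4) = 3.770
pH = pKa + log([A⁻]/[HA]) = 3.770 + log(0.271/0.278) = 3.770 -0.011

pH = 3.76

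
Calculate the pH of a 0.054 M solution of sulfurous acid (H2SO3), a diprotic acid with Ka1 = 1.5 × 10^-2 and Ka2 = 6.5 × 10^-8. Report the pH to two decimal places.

Ka1 ≫ Ka2, so treat the first dissociation as the only significant source of H+.
Ka1 = x²/(0.054 − x) = 1.5 × 10^-2
Solving the quadratic: x = (−Ka1 + √(Ka1² + 4·Ka1·C₀))/2 = 2.19 × 10^-2 M
pH = −log(2.19 × 10^-2) = 1.66

pH = 1.66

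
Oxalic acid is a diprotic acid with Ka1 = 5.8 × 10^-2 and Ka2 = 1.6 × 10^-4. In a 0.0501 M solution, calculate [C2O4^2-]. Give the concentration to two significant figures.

First ionization gives [H+] ≈ [HC2O4-] = 3.22 × 10^-2 M.
Second step: Ka2 = [H+][C2O4^2-]/[HC2O4-] ≈ [C2O4^2-] (since [H+] ≈ [HC2O4-]).
So [C2O4^2-] ≈ Ka2.

1.6 × 10^-4 M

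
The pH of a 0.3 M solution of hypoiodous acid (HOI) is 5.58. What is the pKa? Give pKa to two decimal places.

[H+] = 10^(-5.58) = 2.63 × 10^-6 M
At equilibrium [HA] = 0.3 − 2.63 × 10^-6 = 3.00 × 10^-1 M
Ka = [H+][A-]/[HA] = (2.63 × 10^-6)² / 3.00 × 10^-1 = 2.31 × 10^-11
pKa = -log(2.31 × 10^-11) = 10.64

pKa = 10.64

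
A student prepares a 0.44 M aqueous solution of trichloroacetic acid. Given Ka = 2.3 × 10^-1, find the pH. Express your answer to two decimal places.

Cl3CCOOH ⇌ Cl3CCOO- + H+
Ka = x²/(0.44 − x) = 2.3 × 10^-1
Here C₀/Ka ≈ 1.91, so the small-x approximation fails. Use the quadratic:
x = [−0.23 + √(0.23² + 0.405)]/2 = 2.23 × 10^-1 M
pH = −log(2.23 × 10^-1) = 0.65

pH = 0.65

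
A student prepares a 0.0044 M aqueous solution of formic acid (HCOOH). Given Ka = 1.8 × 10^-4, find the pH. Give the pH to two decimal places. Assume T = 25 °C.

pH = 3.09

HCOOH ⇌ HCOO- + H+
Ka = x²/(0.0044 − x) = 1.8 × 10^-4
x is not negligible relative to C₀; solve x² + 0.00018·x − 7.92e-07 = 0.
x = [−0.00018 + √(0.00018² + 3.17e-06)]/2 = 8.04 × 10^-4 M
pH = −log(8.04 × 10^-4) = 3.09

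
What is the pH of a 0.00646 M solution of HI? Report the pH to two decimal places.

HI is a strong acid and dissociates completely, so [H+] = 0.00646 M.
pH = -log(0.00646) = 2.19

pH = 2.19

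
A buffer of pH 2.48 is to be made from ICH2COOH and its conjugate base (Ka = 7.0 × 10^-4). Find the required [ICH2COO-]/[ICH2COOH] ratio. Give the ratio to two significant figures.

pKa = -log(7.0 × 10^-4) = 3.155
pH = pKa + log(r) ⇒ log(r) = 2.48 − 3.155 = -0.675
r = [ICH2COO-]/[ICH2COOH] = 10^(-0.675) = 0.211

ratio = 0.21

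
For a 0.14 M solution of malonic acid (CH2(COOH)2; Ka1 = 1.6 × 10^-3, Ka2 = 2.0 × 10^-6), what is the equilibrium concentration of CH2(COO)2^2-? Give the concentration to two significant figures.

First ionization gives [H+] ≈ [CH2(COOH)COO-] = 1.42 × 10^-2 M.
Second step: Ka2 = [H+][CH2(COO)2^2-]/[CH2(COOH)COO-] ≈ [CH2(COO)2^2-] (since [H+] ≈ [CH2(COOH)COO-]).
So [CH2(COO)2^2-] ≈ Ka2.

2.0 × 10^-6 M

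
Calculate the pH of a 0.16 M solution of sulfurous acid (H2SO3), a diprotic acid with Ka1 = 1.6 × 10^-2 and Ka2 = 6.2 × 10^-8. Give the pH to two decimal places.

Ka1 ≫ Ka2, so treat the first dissociation as the only significant source of H+.
Ka1 = x²/(0.16 − x) = 1.6 × 10^-2
Solving the quadratic: x = (−Ka1 + √(Ka1² + 4·Ka1·C₀))/2 = 4.32 × 10^-2 M
pH = −log(4.32 × 10^-2) = 1.36

pH = 1.36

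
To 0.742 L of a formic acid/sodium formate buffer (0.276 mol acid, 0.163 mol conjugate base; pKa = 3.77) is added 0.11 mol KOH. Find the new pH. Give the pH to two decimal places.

pH = 3.99

After neutralization: n(HCOOH) = 0.166 mol, n(HCOO-) = 0.273 mol.
pH = pKa + log(n_HCOO-/n_HCOOH) = 3.77 + log(0.273/0.166) = 3.77 + (+0.216)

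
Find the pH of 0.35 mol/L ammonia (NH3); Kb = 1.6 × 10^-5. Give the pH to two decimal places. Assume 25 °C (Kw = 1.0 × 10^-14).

pH = 11.37

NH3 + H2O ⇌ NH4+ + OH-
Kb = [OH-]²/(0.35 − [OH-]) = 1.6 × 10^-5
Since Kb ≪ C₀, [OH-] ≈ √(Kb·C₀) = 2.37 × 10^-3 M.
([OH-]/C₀ = 0.68% < 5%, so the approximation holds.)
pOH = 2.63, so pH = 14.00 − pOH = 11.37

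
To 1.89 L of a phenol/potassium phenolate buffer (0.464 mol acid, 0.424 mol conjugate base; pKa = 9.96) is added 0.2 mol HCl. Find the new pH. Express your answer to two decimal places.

After neutralization: n(C6H5OH) = 0.664 mol, n(C6H5O-) = 0.224 mol.
pH = pKa + log([A⁻]/[HA]) = 9.96 + log(0.224/0.664) = 9.96 -0.472

pH = 9.49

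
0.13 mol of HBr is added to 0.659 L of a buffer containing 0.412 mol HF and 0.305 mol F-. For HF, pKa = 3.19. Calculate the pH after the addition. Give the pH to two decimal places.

pH = 2.70

After neutralization: n(HF) = 0.542 mol, n(F-) = 0.175 mol.
pH = pKa + log(n_F-/n_HF) = 3.19 + log(0.175/0.542) = 3.19 + (-0.491)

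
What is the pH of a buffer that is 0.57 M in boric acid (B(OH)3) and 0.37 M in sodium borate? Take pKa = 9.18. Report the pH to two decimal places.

pH = pKa + log([A⁻]/[HA]) = 9.18 + log(0.37/0.57)
pH = 9.18 + (-0.188) = 8.99

pH = 8.99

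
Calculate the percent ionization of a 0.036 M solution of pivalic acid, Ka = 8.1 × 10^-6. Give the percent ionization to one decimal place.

(CH3)3CCOOH ⇌ (CH3)3CCOO- + H+; let x = [H+] at equilibrium.
x ≈ √(Ka·C₀) = √(8.1 × 10^-6 × 0.036) = 5.40 × 10^-4 M
% ionization = x/C₀ × 100% = 5.40 × 10^-4/0.036 × 100% = 1.5%

1.5%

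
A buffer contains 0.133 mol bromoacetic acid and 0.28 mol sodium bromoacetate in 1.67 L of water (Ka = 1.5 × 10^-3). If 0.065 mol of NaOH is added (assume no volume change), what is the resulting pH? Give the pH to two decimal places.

pH = 3.53

After neutralization: n(BrCH2COOH) = 0.068 mol, n(BrCH2COO-) = 0.345 mol.
pKa = −log(1.5 × 10^-3) = 2.824
pH = pKa + log([A⁻]/[HA]) = 2.824 + log(0.345/0.068) = 2.824 +0.705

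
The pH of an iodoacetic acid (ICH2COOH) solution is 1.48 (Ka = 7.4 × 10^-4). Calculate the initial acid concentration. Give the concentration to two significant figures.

C₀ = 1.5 M

[H+] = 10^(-1.48) = 3.31 × 10^-2 M = x
Ka = x²/(C₀ − x) ⇒ C₀ = x + x²/Ka
C₀ = 3.31 × 10^-2 + (3.31 × 10^-2)²/(7.4 × 10^-4) = 1.51 M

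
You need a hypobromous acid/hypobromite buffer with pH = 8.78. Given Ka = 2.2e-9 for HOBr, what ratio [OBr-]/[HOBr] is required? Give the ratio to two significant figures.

ratio = 1.3

pKa = -log(2.2 × 10^-9) = 8.658
pH = pKa + log(r) ⇒ log(r) = 8.78 − 8.658 = +0.122
r = [OBr-]/[HOBr] = 10^(+0.122) = 1.32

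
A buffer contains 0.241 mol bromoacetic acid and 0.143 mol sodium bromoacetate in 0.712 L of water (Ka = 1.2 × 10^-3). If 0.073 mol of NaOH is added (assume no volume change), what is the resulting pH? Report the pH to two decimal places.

OH- converts BrCH2COOH to BrCH2COO-: BrCH2COOH → 0.168 mol, BrCH2COO- → 0.216 mol.
pKa = −log(1.2 × 10^-3) = 2.921
pH = pKa + log([A⁻]/[HA]) = 2.921 + log(0.216/0.168) = 2.921 +0.109

pH = 3.03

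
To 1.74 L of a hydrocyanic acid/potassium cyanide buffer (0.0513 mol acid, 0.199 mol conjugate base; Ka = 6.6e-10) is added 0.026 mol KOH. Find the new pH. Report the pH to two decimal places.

pH = 10.13

After neutralization: n(HCN) = 0.0253 mol, n(CN-) = 0.225 mol.
pKa = −log(6.6 × 10^-10) = 9.180
pH = pKa + log([A⁻]/[HA]) = 9.180 + log(0.225/0.0253) = 9.180 +0.949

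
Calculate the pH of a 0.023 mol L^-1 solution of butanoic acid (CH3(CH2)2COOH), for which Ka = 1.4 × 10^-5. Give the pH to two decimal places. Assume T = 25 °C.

pH = 3.25

CH3(CH2)2COOH ⇌ CH3(CH2)2COO- + H+
From the ICE table, Ka = x²/(0.023 − x) = 1.4 × 10^-5.
Since Ka ≪ C₀, x ≈ √(Ka·C₀) = 5.67 × 10^-4 M.
Check: 2.5% ionized — well under 5%, approximation valid.
pH = −log(5.67 × 10^-4) = 3.25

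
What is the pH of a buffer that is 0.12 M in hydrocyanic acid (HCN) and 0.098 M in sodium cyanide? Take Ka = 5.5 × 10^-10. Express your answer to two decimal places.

pH = 9.17

pKa = −log(5.5 × 10^-10) = 9.260
Using pH = pKa + log([base]/[acid]) with [base]/[acid] = 0.098/0.12:
pH = 9.260 + (-0.088) = 9.17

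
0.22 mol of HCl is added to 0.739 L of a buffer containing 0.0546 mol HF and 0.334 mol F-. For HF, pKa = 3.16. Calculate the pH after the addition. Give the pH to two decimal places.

pH = 2.78

Added H+ converts F- to HF: HF → 0.275 mol, F- → 0.114 mol.
pH = pKa + log(n_F-/n_HF) = 3.16 + log(0.114/0.275) = 3.16 + (-0.382)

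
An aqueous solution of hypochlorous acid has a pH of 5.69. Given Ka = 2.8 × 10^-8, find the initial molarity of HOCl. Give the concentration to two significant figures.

C₀ = 1.5 × 10^-4 M

[H+] = 10^(-5.69) = 2.04 × 10^-6 M = x
Ka = x²/(C₀ − x) ⇒ C₀ = x + x²/Ka
C₀ = 2.04 × 10^-6 + (2.04 × 10^-6)²/(2.8 × 10^-8) = 1.51 × 10^-4 M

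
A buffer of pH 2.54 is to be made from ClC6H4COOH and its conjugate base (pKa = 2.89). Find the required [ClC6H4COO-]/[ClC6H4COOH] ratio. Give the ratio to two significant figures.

ratio = 0.45

pH = pKa + log(r) ⇒ log(r) = 2.54 − 2.89 = -0.35
r = [ClC6H4COO-]/[ClC6H4COOH] = 10^(-0.35) = 0.447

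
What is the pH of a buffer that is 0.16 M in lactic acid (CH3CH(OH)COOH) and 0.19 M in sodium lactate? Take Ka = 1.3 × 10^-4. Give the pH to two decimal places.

pKa = −log(1.3 × 10^-4) = 3.886
Using pH = pKa + log([base]/[acid]) with [base]/[acid] = 0.19/0.16:
pH = 3.886 + (+0.075) = 3.96

pH = 3.96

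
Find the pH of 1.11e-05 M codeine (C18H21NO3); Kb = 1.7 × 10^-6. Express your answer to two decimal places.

pH = 8.55

C18H21NO3 + H2O ⇌ C18H22NO3+ + OH-
Kb = x²/(1.11e-05 − x) = 1.7 × 10^-6
x is not negligible relative to C₀; solve x² + 1.7e-06·x − 1.89e-11 = 0.
x = (−Kb + √(Kb² + 4·Kb·C₀))/2 = 3.58 × 10^-6 M
pOH = −log(3.58 × 10^-6) = 5.45; pH = 14.00 − 5.45 = 8.55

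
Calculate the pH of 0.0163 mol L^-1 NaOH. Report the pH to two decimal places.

NaOH is a strong base; [OH-] = 0.0163 M.
pOH = -log(0.0163) = 1.79
pH = 14.00 - 1.79 = 12.21

pH = 12.21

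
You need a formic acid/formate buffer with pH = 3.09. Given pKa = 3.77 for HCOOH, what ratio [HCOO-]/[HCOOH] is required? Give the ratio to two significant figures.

pH = pKa + log(r) ⇒ log(r) = 3.09 − 3.77 = -0.68
r = [HCOO-]/[HCOOH] = 10^(-0.68) = 0.209

ratio = 0.21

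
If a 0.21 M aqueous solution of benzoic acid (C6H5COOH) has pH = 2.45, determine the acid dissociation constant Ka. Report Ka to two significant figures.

[H+] = 10^(-2.45) = 3.55 × 10^-3 M
At equilibrium [HA] = 0.21 − 3.55 × 10^-3 = 2.06 × 10^-1 M
Ka = [H+][A-]/[HA] = (3.55 × 10^-3)² / 2.06 × 10^-1 = 6.1 × 10^-5

Ka = 6.1 × 10^-5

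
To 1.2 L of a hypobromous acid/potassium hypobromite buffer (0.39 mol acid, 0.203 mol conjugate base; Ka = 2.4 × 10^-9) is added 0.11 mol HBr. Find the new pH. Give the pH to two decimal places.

pH = 7.89

After neutralization: n(HOBr) = 0.5 mol, n(OBr-) = 0.093 mol.
pKa = −log(2.4 × 10^-9) = 8.620
pH = pKa + log([A⁻]/[HA]) = 8.620 + log(0.093/0.5) = 8.620 -0.730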